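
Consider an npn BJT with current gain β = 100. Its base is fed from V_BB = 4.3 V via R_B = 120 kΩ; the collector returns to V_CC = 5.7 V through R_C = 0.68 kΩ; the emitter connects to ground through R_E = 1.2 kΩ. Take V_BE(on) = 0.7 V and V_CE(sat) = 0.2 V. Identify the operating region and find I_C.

active; I_C ≈ 1.5 mA

Assume active. Base-emitter loop: I_B = (V_BB − V_BE)/(R_B + (β+1)R_E) = (4.3 − 0.7)/(120 + 101×1.2) = 0.0149 mA.
I_C = β·I_B = 100×0.0149 = 1.49 mA.
V_CE = V_CC − I_C·R_C − I_E·R_E = 5.7 − 1.49×0.68 − 1.51×1.2 = 2.88 V > V_CE(sat), so the active-region assumption holds.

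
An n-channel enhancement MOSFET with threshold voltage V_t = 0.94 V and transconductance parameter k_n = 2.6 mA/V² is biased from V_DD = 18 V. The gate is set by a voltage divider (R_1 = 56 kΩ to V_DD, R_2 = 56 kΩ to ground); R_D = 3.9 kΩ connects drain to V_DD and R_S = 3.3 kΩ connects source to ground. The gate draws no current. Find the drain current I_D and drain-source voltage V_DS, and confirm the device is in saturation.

V_G = V_DD·R_2/(R_1+R_2) = 18×56/112 = 9 V.
Assume saturation: I_D = (k_n/2)(V_GS − V_t)² with V_GS = V_G − I_D·R_S = 9 − 3.3·I_D.
Substituting gives 14.2·I_D² − 70.2·I_D + 84.5 = 0, with roots I_D = 2.06 or 2.89 mA.
The root I_D = 2.89 mA gives V_GS = -0.552 V ≤ V_t, so take I_D = 2.06 mA.
Then V_GS = 2.2 V and V_DS = V_DD − I_D(R_D+R_S) = 18 − 2.06×7.2 = 3.16 V.
Saturation requires V_DS ≥ V_GS − V_t = 1.26 V; 3.16 ≥ 1.26 ✓.

I_D ≈ 2.1 mA, V_DS ≈ 3.2 V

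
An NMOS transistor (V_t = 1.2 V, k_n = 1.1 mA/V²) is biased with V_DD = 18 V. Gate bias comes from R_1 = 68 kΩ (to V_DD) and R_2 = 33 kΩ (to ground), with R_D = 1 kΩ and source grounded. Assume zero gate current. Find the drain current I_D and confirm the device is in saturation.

I_D ≈ 12 mA

V_G = V_DD·R_2/(R_1+R_2) = 18×33/101 = 5.88 V. With the source grounded, V_GS = V_G = 5.88 V.
Assume saturation: I_D = (k_n/2)(V_GS − V_t)² = (1.1/2)×(5.88 − 1.2)² = 0.55×4.68² = 12.1 mA.
V_DS = V_DD − I_D·R_D = 18 − 12.1×1 = 5.95 V.
Saturation requires V_DS ≥ V_GS − V_t = 4.68 V; 5.95 ≥ 4.68 ✓.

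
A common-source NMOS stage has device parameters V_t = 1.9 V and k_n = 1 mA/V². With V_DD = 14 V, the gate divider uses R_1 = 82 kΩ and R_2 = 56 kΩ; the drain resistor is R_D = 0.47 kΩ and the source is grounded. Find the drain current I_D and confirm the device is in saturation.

I_D ≈ 7.1 mA

V_G = V_DD·R_2/(R_1+R_2) = 14×56/138 = 5.68 V. With the source grounded, V_GS = V_G = 5.68 V.
Assume saturation: I_D = (k_n/2)(V_GS − V_t)² = (1/2)×(5.68 − 1.9)² = 0.5×3.78² = 7.15 mA.
V_DS = V_DD − I_D·R_D = 14 − 7.15×0.47 = 10.6 V.
Saturation requires V_DS ≥ V_GS − V_t = 3.78 V; 10.6 ≥ 3.78 ✓.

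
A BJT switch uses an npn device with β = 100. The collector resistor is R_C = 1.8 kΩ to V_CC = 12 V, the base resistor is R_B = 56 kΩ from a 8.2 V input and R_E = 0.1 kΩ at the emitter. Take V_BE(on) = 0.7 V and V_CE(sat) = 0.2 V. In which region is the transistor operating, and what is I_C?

saturation; I_C ≈ 6.2 mA

Assume active: I_B = (8.2 − 0.7)/(56 + 101×0.1) = 0.113 mA, I_C = β·I_B = 11.3 mA.
Then V_CE = 12 − 11.3×1.8 − 11.5×0.1 = -9.57 V < 0.2 V — the active assumption fails.
Re-solve with V_CE = 0.2 V. KCL at the emitter: V_E/R_E = (V_BB−0.7−V_E)/R_B + (V_CC−0.2−V_E)/R_C, giving V_E = 0.633 V.
I_C = (V_CC − 0.2 − V_E)/R_C = (11.8 − 0.633)/1.8 = 6.2 mA.
Check: I_B = (7.5 − 0.633)/56 = 0.123 mA, and β·I_B = 12.3 mA > I_C, confirming saturation.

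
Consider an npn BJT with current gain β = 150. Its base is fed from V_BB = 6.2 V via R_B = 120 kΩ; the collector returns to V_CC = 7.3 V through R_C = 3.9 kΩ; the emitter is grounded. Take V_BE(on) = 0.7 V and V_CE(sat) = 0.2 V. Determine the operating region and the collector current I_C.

Assume active: I_B = (6.2 − 0.7)/120 = 0.0458 mA, giving I_C = β·I_B = 6.87 mA.
But then V_CE = 7.3 − 6.87×3.9 = -19.5 V < V_CE(sat) = 0.2 V — impossible in the active region.
So the transistor is saturated. With V_CE = 0.2 V, I_C = (V_CC − 0.2)/R_C = 7.1/3.9 = 1.82 mA.
Check: β·I_B = 6.87 mA > I_C = 1.82 mA, confirming saturation.

saturation; I_C ≈ 1.8 mA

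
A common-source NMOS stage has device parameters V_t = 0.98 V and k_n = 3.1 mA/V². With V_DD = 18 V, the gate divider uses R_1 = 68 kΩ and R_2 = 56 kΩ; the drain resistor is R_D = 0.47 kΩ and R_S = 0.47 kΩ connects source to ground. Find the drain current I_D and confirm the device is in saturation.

V_G = V_DD·R_2/(R_1+R_2) = 18×56/124 = 8.13 V.
Assume saturation: I_D = (k_n/2)(V_GS − V_t)² with V_GS = V_G − I_D·R_S = 8.13 − 0.47·I_D.
Substituting gives 0.342·I_D² − 11.4·I_D + 79.2 = 0, with roots I_D = 9.85 or 23.5 mA.
The root I_D = 23.5 mA gives V_GS = -2.91 V ≤ V_t, so take I_D = 9.85 mA.
Then V_GS = 3.5 V and V_DS = V_DD − I_D(R_D+R_S) = 18 − 9.85×0.94 = 8.74 V.
Saturation requires V_DS ≥ V_GS − V_t = 2.52 V; 8.74 ≥ 2.52 ✓.

I_D ≈ 9.8 mA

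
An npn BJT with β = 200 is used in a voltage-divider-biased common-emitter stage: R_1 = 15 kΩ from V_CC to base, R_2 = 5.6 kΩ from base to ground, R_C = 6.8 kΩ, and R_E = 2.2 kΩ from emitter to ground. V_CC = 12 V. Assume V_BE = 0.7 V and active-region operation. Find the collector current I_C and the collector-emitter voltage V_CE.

Thevenize the base divider: V_Th = V_CC·R_2/(R_1+R_2) = 12×5.6/20.6 = 3.26 V, R_Th = R_1‖R_2 = 4.08 kΩ.
Base-emitter loop: V_Th = I_B·R_Th + V_BE + (β+1)I_B·R_E, so I_B = (3.26 − 0.7) / (4.08 + 201×2.2) = 0.00574 mA.
I_C = β·I_B = 200×0.00574 = 1.15 mA, and I_E = (β+1)I_B = 1.15 mA.
V_CE = V_CC − I_C·R_C − I_E·R_E = 12 − 1.15×6.8 − 1.15×2.2 = 1.65 V.
V_CE = 1.65 V > 0.2 V confirms active-region operation.

I_C ≈ 1.1 mA, V_CE ≈ 1.7 V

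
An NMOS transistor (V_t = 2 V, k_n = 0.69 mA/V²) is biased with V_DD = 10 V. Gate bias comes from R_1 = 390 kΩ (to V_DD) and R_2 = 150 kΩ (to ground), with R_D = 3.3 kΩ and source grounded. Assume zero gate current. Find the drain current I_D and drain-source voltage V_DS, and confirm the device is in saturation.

V_G = V_DD·R_2/(R_1+R_2) = 10×150/540 = 2.78 V. With the source grounded, V_GS = V_G = 2.78 V.
Assume saturation: I_D = (k_n/2)(V_GS − V_t)² = (0.69/2)×(2.78 − 2)² = 0.345×0.778² = 0.209 mA.
V_DS = V_DD − I_D·R_D = 10 − 0.209×3.3 = 9.31 V.
Saturation requires V_DS ≥ V_GS − V_t = 0.778 V; 9.31 ≥ 0.778 ✓.

I_D ≈ 0.21 mA, V_DS ≈ 9.3 V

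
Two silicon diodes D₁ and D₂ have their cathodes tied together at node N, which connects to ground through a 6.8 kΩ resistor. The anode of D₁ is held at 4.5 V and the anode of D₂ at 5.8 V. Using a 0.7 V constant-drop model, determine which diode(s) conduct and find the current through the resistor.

Assume both conduct. Then node N would need to be at both 4.5−0.7 = 3.8 V and 5.8−0.7 = 5.1 V, which is impossible.
Assume only D₂ conducts: V_N = 5.8 − 0.7 = 5.1 V, so I_R = 5.1/6.8 = 0.75 mA.
Check D₁: its anode-to-cathode voltage is 4.5 − 5.1 = -0.6 V < 0.7 V, so it is off. The assumption is consistent.

Only D₂ conducts; I_R ≈ 0.75 mA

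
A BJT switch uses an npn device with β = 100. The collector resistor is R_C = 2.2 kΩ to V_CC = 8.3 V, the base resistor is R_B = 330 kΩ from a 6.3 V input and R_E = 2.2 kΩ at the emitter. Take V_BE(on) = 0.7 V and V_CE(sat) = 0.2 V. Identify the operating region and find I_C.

active; I_C ≈ 1 mA

Assume active. Base-emitter loop: I_B = (V_BB − V_BE)/(R_B + (β+1)R_E) = (6.3 − 0.7)/(330 + 101×2.2) = 0.0101 mA.
I_C = β·I_B = 100×0.0101 = 1.01 mA.
V_CE = V_CC − I_C·R_C − I_E·R_E = 8.3 − 1.01×2.2 − 1.02×2.2 = 3.82 V > V_CE(sat), so the active-region assumption holds.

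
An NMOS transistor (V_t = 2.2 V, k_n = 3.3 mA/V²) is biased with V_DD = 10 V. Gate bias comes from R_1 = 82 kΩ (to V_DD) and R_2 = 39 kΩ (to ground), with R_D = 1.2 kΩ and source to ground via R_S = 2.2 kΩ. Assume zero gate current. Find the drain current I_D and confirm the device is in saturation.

V_G = V_DD·R_2/(R_1+R_2) = 10×39/121 = 3.22 V.
Assume saturation: I_D = (k_n/2)(V_GS − V_t)² with V_GS = V_G − I_D·R_S = 3.22 − 2.2·I_D.
Substituting gives 7.99·I_D² − 8.43·I_D + 1.73 = 0, with roots I_D = 0.278 or 0.777 mA.
The root I_D = 0.777 mA gives V_GS = 1.51 V ≤ V_t, so take I_D = 0.278 mA.
Then V_GS = 2.61 V and V_DS = V_DD − I_D(R_D+R_S) = 10 − 0.278×3.4 = 9.05 V.
Saturation requires V_DS ≥ V_GS − V_t = 0.411 V; 9.05 ≥ 0.411 ✓.

I_D ≈ 0.28 mA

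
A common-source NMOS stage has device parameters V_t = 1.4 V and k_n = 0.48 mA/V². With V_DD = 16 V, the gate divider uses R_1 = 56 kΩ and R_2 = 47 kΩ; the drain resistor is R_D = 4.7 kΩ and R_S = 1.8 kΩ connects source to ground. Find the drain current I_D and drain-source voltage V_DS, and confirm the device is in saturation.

V_G = V_DD·R_2/(R_1+R_2) = 16×47/103 = 7.3 V.
Assume saturation: I_D = (k_n/2)(V_GS − V_t)² with V_GS = V_G − I_D·R_S = 7.3 − 1.8·I_D.
Substituting gives 0.778·I_D² − 6.1·I_D + 8.36 = 0, with roots I_D = 1.77 or 6.07 mA.
The root I_D = 6.07 mA gives V_GS = -3.63 V ≤ V_t, so take I_D = 1.77 mA.
Then V_GS = 4.12 V and V_DS = V_DD − I_D(R_D+R_S) = 16 − 1.77×6.5 = 4.5 V.
Saturation requires V_DS ≥ V_GS − V_t = 2.72 V; 4.5 ≥ 2.72 ✓.

I_D ≈ 1.8 mA, V_DS ≈ 4.5 V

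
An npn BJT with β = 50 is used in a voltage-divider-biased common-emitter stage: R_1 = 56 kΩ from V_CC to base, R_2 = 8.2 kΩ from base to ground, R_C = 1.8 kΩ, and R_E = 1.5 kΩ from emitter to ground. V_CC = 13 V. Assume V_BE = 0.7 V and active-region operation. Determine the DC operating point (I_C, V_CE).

Thevenize the base divider: V_Th = V_CC·R_2/(R_1+R_2) = 13×8.2/64.2 = 1.66 V, R_Th = R_1‖R_2 = 7.15 kΩ.
Base-emitter loop: V_Th = I_B·R_Th + V_BE + (β+1)I_B·R_E, so I_B = (1.66 − 0.7) / (7.15 + 51×1.5) = 0.0115 mA.
I_C = β·I_B = 50×0.0115 = 0.574 mA, and I_E = (β+1)I_B = 0.586 mA.
V_CE = V_CC − I_C·R_C − I_E·R_E = 13 − 0.574×1.8 − 0.586×1.5 = 11.1 V.
V_CE = 11.1 V > 0.2 V confirms active-region operation.

I_C ≈ 0.57 mA, V_CE ≈ 11 V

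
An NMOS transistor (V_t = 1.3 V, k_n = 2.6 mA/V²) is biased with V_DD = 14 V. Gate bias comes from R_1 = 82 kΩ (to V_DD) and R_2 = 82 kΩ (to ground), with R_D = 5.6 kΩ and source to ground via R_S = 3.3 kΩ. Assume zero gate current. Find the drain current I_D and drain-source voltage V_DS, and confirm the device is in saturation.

V_G = V_DD·R_2/(R_1+R_2) = 14×82/164 = 7 V.
Assume saturation: I_D = (k_n/2)(V_GS − V_t)² with V_GS = V_G − I_D·R_S = 7 − 3.3·I_D.
Substituting gives 14.2·I_D² − 49.9·I_D + 42.2 = 0, with roots I_D = 1.41 or 2.11 mA.
The root I_D = 2.11 mA gives V_GS = 0.0249 V ≤ V_t, so take I_D = 1.41 mA.
Then V_GS = 2.34 V and V_DS = V_DD − I_D(R_D+R_S) = 14 − 1.41×8.9 = 1.44 V.
Saturation requires V_DS ≥ V_GS − V_t = 1.04 V; 1.44 ≥ 1.04 ✓.

I_D ≈ 1.4 mA, V_DS ≈ 1.4 V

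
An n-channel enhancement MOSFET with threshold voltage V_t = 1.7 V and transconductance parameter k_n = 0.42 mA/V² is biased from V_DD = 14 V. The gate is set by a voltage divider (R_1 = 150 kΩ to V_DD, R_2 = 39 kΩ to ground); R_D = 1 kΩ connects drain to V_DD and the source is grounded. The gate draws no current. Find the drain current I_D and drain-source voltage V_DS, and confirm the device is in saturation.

I_D ≈ 0.3 mA, V_DS ≈ 14 V

V_G = V_DD·R_2/(R_1+R_2) = 14×39/189 = 2.89 V. With the source grounded, V_GS = V_G = 2.89 V.
Assume saturation: I_D = (k_n/2)(V_GS − V_t)² = (0.42/2)×(2.89 − 1.7)² = 0.21×1.19² = 0.297 mA.
V_DS = V_DD − I_D·R_D = 14 − 0.297×1 = 13.7 V.
Saturation requires V_DS ≥ V_GS − V_t = 1.19 V; 13.7 ≥ 1.19 ✓.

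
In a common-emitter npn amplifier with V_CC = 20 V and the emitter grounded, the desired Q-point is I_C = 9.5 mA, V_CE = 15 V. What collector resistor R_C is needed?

R_C ≈ 0.53 kΩ

Collector loop: V_CC = I_C·R_C + V_CE.
R_C = (V_CC − V_CE)/I_C = (20 − 15)/9.5 = 0.526 kΩ.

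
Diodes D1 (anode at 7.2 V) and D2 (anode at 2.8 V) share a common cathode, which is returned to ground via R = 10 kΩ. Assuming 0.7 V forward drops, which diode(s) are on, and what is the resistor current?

Only D1 conducts; I_R ≈ 0.65 mA

Assume both conduct. Then node N would need to be at both 7.2−0.7 = 6.5 V and 2.8−0.7 = 2.1 V, which is impossible.
Assume only D1 conducts: V_N = 7.2 − 0.7 = 6.5 V, so I_R = 6.5/10 = 0.65 mA.
Check D2: its anode-to-cathode voltage is 2.8 − 6.5 = -3.7 V < 0.7 V, so it is off. The assumption is consistent.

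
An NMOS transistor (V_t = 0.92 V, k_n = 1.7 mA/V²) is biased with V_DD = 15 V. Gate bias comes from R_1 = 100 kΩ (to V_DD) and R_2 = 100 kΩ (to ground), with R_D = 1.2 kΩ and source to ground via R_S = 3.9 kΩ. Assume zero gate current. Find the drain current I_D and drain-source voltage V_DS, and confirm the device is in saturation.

I_D ≈ 1.4 mA, V_DS ≈ 8.1 V

V_G = V_DD·R_2/(R_1+R_2) = 15×100/200 = 7.5 V.
Assume saturation: I_D = (k_n/2)(V_GS − V_t)² with V_GS = V_G − I_D·R_S = 7.5 − 3.9·I_D.
Substituting gives 12.9·I_D² − 44.6·I_D + 36.8 = 0, with roots I_D = 1.36 or 2.09 mA.
The root I_D = 2.09 mA gives V_GS = -0.648 V ≤ V_t, so take I_D = 1.36 mA.
Then V_GS = 2.19 V and V_DS = V_DD − I_D(R_D+R_S) = 15 − 1.36×5.1 = 8.05 V.
Saturation requires V_DS ≥ V_GS − V_t = 1.27 V; 8.05 ≥ 1.27 ✓.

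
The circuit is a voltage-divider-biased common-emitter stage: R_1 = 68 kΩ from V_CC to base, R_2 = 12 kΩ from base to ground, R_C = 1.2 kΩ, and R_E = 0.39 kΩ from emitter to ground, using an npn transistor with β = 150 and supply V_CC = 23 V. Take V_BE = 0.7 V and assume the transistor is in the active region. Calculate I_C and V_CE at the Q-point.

Thevenize the base divider: V_Th = V_CC·R_2/(R_1+R_2) = 23×12/80 = 3.45 V, R_Th = R_1‖R_2 = 10.2 kΩ.
Base-emitter loop: V_Th = I_B·R_Th + V_BE + (β+1)I_B·R_E, so I_B = (3.45 − 0.7) / (10.2 + 151×0.39) = 0.0398 mA.
I_C = β·I_B = 150×0.0398 = 5.97 mA, and I_E = (β+1)I_B = 6.01 mA.
V_CE = V_CC − I_C·R_C − I_E·R_E = 23 − 5.97×1.2 − 6.01×0.39 = 13.5 V.
V_CE = 13.5 V > 0.2 V confirms active-region operation.

I_C ≈ 6 mA, V_CE ≈ 13 V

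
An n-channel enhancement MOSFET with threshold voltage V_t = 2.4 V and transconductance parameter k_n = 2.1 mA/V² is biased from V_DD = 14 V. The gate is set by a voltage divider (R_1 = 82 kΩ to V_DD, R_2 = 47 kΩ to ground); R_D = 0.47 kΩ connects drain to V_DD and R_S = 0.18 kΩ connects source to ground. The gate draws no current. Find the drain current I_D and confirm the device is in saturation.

I_D ≈ 4.1 mA

V_G = V_DD·R_2/(R_1+R_2) = 14×47/129 = 5.1 V.
Assume saturation: I_D = (k_n/2)(V_GS − V_t)² with V_GS = V_G − I_D·R_S = 5.1 − 0.18·I_D.
Substituting gives 0.034·I_D² − 2.02·I_D + 7.66 = 0, with roots I_D = 4.07 or 55.3 mA.
The root I_D = 55.3 mA gives V_GS = -4.86 V ≤ V_t, so take I_D = 4.07 mA.
Then V_GS = 4.37 V and V_DS = V_DD − I_D(R_D+R_S) = 14 − 4.07×0.65 = 11.4 V.
Saturation requires V_DS ≥ V_GS − V_t = 1.97 V; 11.4 ≥ 1.97 ✓.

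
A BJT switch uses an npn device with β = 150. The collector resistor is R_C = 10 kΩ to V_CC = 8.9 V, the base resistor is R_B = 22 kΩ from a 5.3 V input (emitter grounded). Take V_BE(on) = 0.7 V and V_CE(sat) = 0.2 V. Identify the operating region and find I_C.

saturation; I_C ≈ 0.87 mA

Assume active: I_B = (5.3 − 0.7)/22 = 0.209 mA, giving I_C = β·I_B = 31.4 mA.
But then V_CE = 8.9 − 31.4×10 = -305 V < V_CE(sat) = 0.2 V — impossible in the active region.
So the transistor is saturated. With V_CE = 0.2 V, I_C = (V_CC − 0.2)/R_C = 8.7/10 = 0.87 mA.
Check: β·I_B = 31.4 mA > I_C = 0.87 mA, confirming saturation.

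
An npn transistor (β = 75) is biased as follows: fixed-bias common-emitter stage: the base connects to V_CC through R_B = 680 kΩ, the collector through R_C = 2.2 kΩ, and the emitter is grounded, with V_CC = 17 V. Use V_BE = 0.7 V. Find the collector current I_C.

Base loop: V_CC = I_B·R_B + V_BE, so I_B = (17 − 0.7)/680 kΩ = 0.024 mA.
In the active region I_C = β·I_B = 75 × 0.024 = 1.8 mA.
Collector loop: V_CE = V_CC − I_C·R_C = 17 − 1.8×2.2 = 13 V.
Since V_CE = 13 V > V_CE(sat) ≈ 0.2 V, the transistor is in the active region as assumed.

I_C ≈ 1.8 mA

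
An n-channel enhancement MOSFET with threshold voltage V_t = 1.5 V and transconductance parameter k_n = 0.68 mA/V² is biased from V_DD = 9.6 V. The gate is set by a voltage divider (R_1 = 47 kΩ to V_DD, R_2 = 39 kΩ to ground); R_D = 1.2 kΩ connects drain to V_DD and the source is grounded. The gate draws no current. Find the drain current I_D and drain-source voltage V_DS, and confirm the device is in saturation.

I_D ≈ 2.8 mA, V_DS ≈ 6.3 V

V_G = V_DD·R_2/(R_1+R_2) = 9.6×39/86 = 4.35 V. With the source grounded, V_GS = V_G = 4.35 V.
Assume saturation: I_D = (k_n/2)(V_GS − V_t)² = (0.68/2)×(4.35 − 1.5)² = 0.34×2.85² = 2.77 mA.
V_DS = V_DD − I_D·R_D = 9.6 − 2.77×1.2 = 6.28 V.
Saturation requires V_DS ≥ V_GS − V_t = 2.85 V; 6.28 ≥ 2.85 ✓.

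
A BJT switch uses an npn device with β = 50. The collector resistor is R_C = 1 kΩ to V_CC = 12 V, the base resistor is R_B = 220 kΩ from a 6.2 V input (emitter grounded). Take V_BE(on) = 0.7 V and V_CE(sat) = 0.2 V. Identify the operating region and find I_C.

active; I_C ≈ 1.2 mA

Assume active. Base-emitter loop: I_B = (V_BB − V_BE)/R_B = (6.2 − 0.7)/220 = 0.025 mA.
I_C = β·I_B = 50×0.025 = 1.25 mA.
V_CE = V_CC − I_C·R_C = 12 − 1.25×1 = 10.8 V > V_CE(sat), so the active-region assumption holds.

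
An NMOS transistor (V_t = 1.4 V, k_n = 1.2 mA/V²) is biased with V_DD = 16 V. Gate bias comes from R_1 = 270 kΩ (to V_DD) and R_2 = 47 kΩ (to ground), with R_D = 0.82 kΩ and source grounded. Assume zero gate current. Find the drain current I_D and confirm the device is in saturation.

V_G = V_DD·R_2/(R_1+R_2) = 16×47/317 = 2.37 V. With the source grounded, V_GS = V_G = 2.37 V.
Assume saturation: I_D = (k_n/2)(V_GS − V_t)² = (1.2/2)×(2.37 − 1.4)² = 0.6×0.972² = 0.567 mA.
V_DS = V_DD − I_D·R_D = 16 − 0.567×0.82 = 15.5 V.
Saturation requires V_DS ≥ V_GS − V_t = 0.972 V; 15.5 ≥ 0.972 ✓.

I_D ≈ 0.57 mA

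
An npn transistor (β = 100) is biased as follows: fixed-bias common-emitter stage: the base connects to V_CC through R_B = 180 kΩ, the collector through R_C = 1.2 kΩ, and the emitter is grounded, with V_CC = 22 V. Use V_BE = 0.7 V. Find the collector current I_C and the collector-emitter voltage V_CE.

Base loop: V_CC = I_B·R_B + V_BE, so I_B = (22 − 0.7)/180 kΩ = 0.118 mA.
In the active region I_C = β·I_B = 100 × 0.118 = 11.8 mA.
Collector loop: V_CE = V_CC − I_C·R_C = 22 − 11.8×1.2 = 7.8 V.
Since V_CE = 7.8 V > V_CE(sat) ≈ 0.2 V, the transistor is in the active region as assumed.

I_C ≈ 12 mA, V_CE ≈ 7.8 V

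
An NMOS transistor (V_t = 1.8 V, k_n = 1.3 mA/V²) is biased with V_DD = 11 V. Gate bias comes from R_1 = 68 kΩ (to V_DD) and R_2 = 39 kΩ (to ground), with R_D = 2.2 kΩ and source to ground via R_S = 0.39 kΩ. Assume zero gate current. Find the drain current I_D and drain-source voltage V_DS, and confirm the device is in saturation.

V_G = V_DD·R_2/(R_1+R_2) = 11×39/107 = 4.01 V.
Assume saturation: I_D = (k_n/2)(V_GS − V_t)² with V_GS = V_G − I_D·R_S = 4.01 − 0.39·I_D.
Substituting gives 0.0989·I_D² − 2.12·I_D + 3.17 = 0, with roots I_D = 1.62 or 19.8 mA.
The root I_D = 19.8 mA gives V_GS = -3.72 V ≤ V_t, so take I_D = 1.62 mA.
Then V_GS = 3.38 V and V_DS = V_DD − I_D(R_D+R_S) = 11 − 1.62×2.59 = 6.81 V.
Saturation requires V_DS ≥ V_GS − V_t = 1.58 V; 6.81 ≥ 1.58 ✓.

I_D ≈ 1.6 mA, V_DS ≈ 6.8 V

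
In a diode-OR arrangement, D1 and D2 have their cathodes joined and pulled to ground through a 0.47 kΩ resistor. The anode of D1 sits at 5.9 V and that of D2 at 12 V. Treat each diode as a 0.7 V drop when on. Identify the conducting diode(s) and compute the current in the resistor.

Only D2 conducts; I_R ≈ 24 mA

Assume both conduct. Then node N would need to be at both 5.9−0.7 = 5.2 V and 12−0.7 = 11.3 V, which is impossible.
Assume only D2 conducts: V_N = 12 − 0.7 = 11.3 V, so I_R = 11.3/0.47 = 24 mA.
Check D1: its anode-to-cathode voltage is 5.9 − 11.3 = -5.4 V < 0.7 V, so it is off. The assumption is consistent.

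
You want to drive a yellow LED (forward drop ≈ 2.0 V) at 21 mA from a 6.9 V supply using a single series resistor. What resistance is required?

The resistor drops V_S − V_D = 6.9 − 2.0 = 4.9 V at 21 mA.
R = 4.9 V / 21 mA = 0.233 kΩ.

R ≈ 0.23 kΩ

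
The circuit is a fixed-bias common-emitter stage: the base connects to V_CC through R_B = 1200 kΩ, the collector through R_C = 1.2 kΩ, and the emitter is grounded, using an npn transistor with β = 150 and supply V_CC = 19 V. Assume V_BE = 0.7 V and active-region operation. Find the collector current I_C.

I_C ≈ 2.3 mA

Base loop: V_CC = I_B·R_B + V_BE, so I_B = (19 − 0.7)/1200 kΩ = 0.0153 mA.
In the active region I_C = β·I_B = 150 × 0.0153 = 2.29 mA.
Collector loop: V_CE = V_CC − I_C·R_C = 19 − 2.29×1.2 = 16.3 V.
Since V_CE = 16.3 V > V_CE(sat) ≈ 0.2 V, the transistor is in the active region as assumed.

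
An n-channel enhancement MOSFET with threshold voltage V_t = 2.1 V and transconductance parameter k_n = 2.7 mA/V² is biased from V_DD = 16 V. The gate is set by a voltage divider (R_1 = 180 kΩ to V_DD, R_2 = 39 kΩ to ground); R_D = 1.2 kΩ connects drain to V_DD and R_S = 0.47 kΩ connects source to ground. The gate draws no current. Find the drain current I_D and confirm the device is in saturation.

V_G = V_DD·R_2/(R_1+R_2) = 16×39/219 = 2.85 V.
Assume saturation: I_D = (k_n/2)(V_GS − V_t)² with V_GS = V_G − I_D·R_S = 2.85 − 0.47·I_D.
Substituting gives 0.298·I_D² − 1.95·I_D + 0.758 = 0, with roots I_D = 0.415 or 6.13 mA.
The root I_D = 6.13 mA gives V_GS = -0.0304 V ≤ V_t, so take I_D = 0.415 mA.
Then V_GS = 2.65 V and V_DS = V_DD − I_D(R_D+R_S) = 16 − 0.415×1.67 = 15.3 V.
Saturation requires V_DS ≥ V_GS − V_t = 0.554 V; 15.3 ≥ 0.554 ✓.

I_D ≈ 0.41 mA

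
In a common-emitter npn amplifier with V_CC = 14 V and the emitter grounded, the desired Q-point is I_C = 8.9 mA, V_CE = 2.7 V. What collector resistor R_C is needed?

R_C ≈ 1.3 kΩ

Collector loop: V_CC = I_C·R_C + V_CE.
R_C = (V_CC − V_CE)/I_C = (14 − 2.7)/8.9 = 1.27 kΩ.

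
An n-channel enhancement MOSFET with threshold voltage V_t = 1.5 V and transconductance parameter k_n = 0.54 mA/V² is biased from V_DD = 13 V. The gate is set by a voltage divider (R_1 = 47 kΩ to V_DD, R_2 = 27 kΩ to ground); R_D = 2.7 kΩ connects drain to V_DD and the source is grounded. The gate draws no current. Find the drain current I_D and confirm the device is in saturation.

V_G = V_DD·R_2/(R_1+R_2) = 13×27/74 = 4.74 V. With the source grounded, V_GS = V_G = 4.74 V.
Assume saturation: I_D = (k_n/2)(V_GS − V_t)² = (0.54/2)×(4.74 − 1.5)² = 0.27×3.24² = 2.84 mA.
V_DS = V_DD − I_D·R_D = 13 − 2.84×2.7 = 5.33 V.
Saturation requires V_DS ≥ V_GS − V_t = 3.24 V; 5.33 ≥ 3.24 ✓.

I_D ≈ 2.8 mA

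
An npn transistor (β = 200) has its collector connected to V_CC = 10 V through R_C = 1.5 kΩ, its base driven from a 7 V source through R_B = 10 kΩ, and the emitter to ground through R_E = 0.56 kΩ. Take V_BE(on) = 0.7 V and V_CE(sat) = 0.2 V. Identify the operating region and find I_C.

Assume active: I_B = (7 − 0.7)/(10 + 201×0.56) = 0.0514 mA, I_C = β·I_B = 10.3 mA.
Then V_CE = 10 − 10.3×1.5 − 10.3×0.56 = -11.2 V < 0.2 V — the active assumption fails.
Re-solve with V_CE = 0.2 V. KCL at the emitter: V_E/R_E = (V_BB−0.7−V_E)/R_B + (V_CC−0.2−V_E)/R_C, giving V_E = 2.81 V.
I_C = (V_CC − 0.2 − V_E)/R_C = (9.8 − 2.81)/1.5 = 4.66 mA.
Check: I_B = (6.3 − 2.81)/10 = 0.349 mA, and β·I_B = 69.9 mA > I_C, confirming saturation.

saturation; I_C ≈ 4.7 mA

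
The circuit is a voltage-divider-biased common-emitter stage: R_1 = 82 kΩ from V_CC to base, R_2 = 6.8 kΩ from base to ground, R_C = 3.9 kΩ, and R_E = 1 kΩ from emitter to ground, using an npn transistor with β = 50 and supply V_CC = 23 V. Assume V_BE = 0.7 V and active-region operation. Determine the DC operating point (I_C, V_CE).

Thevenize the base divider: V_Th = V_CC·R_2/(R_1+R_2) = 23×6.8/88.8 = 1.76 V, R_Th = R_1‖R_2 = 6.28 kΩ.
Base-emitter loop: V_Th = I_B·R_Th + V_BE + (β+1)I_B·R_E, so I_B = (1.76 − 0.7) / (6.28 + 51×1) = 0.0185 mA.
I_C = β·I_B = 50×0.0185 = 0.926 mA, and I_E = (β+1)I_B = 0.945 mA.
V_CE = V_CC − I_C·R_C − I_E·R_E = 23 − 0.926×3.9 − 0.945×1 = 18.4 V.
V_CE = 18.4 V > 0.2 V confirms active-region operation.

I_C ≈ 0.93 mA, V_CE ≈ 18 V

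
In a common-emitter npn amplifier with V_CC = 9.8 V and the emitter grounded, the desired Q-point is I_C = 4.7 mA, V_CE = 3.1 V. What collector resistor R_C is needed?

R_C ≈ 1.4 kΩ

Collector loop: V_CC = I_C·R_C + V_CE.
R_C = (V_CC − V_CE)/I_C = (9.8 − 3.1)/4.7 = 1.43 kΩ.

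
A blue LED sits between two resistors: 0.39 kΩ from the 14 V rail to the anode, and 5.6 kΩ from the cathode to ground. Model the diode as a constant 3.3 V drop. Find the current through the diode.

The two resistors are in series with the diode, so KVL gives 14 = I·0.39 + 3.3 + I·5.6.
I = (14 − 3.3) / (0.39 + 5.6) kΩ = 10.7 / 5.99 = 1.79 mA.

I ≈ 1.8 mA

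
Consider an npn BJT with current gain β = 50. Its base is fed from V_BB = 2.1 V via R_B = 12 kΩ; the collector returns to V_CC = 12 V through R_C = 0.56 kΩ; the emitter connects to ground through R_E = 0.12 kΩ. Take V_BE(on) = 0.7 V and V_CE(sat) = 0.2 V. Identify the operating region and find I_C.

Assume active. Base-emitter loop: I_B = (V_BB − V_BE)/(R_B + (β+1)R_E) = (2.1 − 0.7)/(12 + 51×0.12) = 0.0773 mA.
I_C = β·I_B = 50×0.0773 = 3.86 mA.
V_CE = V_CC − I_C·R_C − I_E·R_E = 12 − 3.86×0.56 − 3.94×0.12 = 9.36 V > V_CE(sat), so the active-region assumption holds.

active; I_C ≈ 3.9 mA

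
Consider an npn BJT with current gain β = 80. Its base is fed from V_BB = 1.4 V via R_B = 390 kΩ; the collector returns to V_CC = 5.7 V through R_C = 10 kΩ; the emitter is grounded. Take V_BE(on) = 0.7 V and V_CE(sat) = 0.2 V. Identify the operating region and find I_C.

Assume active. Base-emitter loop: I_B = (V_BB − V_BE)/R_B = (1.4 − 0.7)/390 = 0.00179 mA.
I_C = β·I_B = 80×0.00179 = 0.144 mA.
V_CE = V_CC − I_C·R_C = 5.7 − 0.144×10 = 4.26 V > V_CE(sat), so the active-region assumption holds.

active; I_C ≈ 0.14 mA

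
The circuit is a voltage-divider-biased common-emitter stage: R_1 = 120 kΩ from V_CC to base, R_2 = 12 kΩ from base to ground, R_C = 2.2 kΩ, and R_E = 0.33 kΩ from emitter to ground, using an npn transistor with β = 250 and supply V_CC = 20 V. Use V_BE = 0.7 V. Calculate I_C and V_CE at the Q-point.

I_C ≈ 3 mA, V_CE ≈ 12 V

Thevenize the base divider: V_Th = V_CC·R_2/(R_1+R_2) = 20×12/132 = 1.82 V, R_Th = R_1‖R_2 = 10.9 kΩ.
Base-emitter loop: V_Th = I_B·R_Th + V_BE + (β+1)I_B·R_E, so I_B = (1.82 − 0.7) / (10.9 + 251×0.33) = 0.0119 mA.
I_C = β·I_B = 250×0.0119 = 2.98 mA, and I_E = (β+1)I_B = 2.99 mA.
V_CE = V_CC − I_C·R_C − I_E·R_E = 20 − 2.98×2.2 − 2.99×0.33 = 12.5 V.
V_CE = 12.5 V > 0.2 V confirms active-region operation.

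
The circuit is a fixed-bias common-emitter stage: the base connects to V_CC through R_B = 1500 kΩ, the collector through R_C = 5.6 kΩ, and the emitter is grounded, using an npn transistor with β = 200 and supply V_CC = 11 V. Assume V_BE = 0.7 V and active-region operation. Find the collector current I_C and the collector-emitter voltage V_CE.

Base loop: V_CC = I_B·R_B + V_BE, so I_B = (11 − 0.7)/1500 kΩ = 0.00687 mA.
In the active region I_C = β·I_B = 200 × 0.00687 = 1.37 mA.
Collector loop: V_CE = V_CC − I_C·R_C = 11 − 1.37×5.6 = 3.31 V.
Since V_CE = 3.31 V > V_CE(sat) ≈ 0.2 V, the transistor is in the active region as assumed.

I_C ≈ 1.4 mA, V_CE ≈ 3.3 V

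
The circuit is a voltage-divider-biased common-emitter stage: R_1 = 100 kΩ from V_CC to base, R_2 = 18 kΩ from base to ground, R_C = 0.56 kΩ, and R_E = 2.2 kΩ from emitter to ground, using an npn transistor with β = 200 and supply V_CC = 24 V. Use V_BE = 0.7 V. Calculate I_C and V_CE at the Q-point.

Thevenize the base divider: V_Th = V_CC·R_2/(R_1+R_2) = 24×18/118 = 3.66 V, R_Th = R_1‖R_2 = 15.3 kΩ.
Base-emitter loop: V_Th = I_B·R_Th + V_BE + (β+1)I_B·R_E, so I_B = (3.66 − 0.7) / (15.3 + 201×2.2) = 0.00647 mA.
I_C = β·I_B = 200×0.00647 = 1.29 mA, and I_E = (β+1)I_B = 1.3 mA.
V_CE = V_CC − I_C·R_C − I_E·R_E = 24 − 1.29×0.56 − 1.3×2.2 = 20.4 V.
V_CE = 20.4 V > 0.2 V confirms active-region operation.

I_C ≈ 1.3 mA, V_CE ≈ 20 V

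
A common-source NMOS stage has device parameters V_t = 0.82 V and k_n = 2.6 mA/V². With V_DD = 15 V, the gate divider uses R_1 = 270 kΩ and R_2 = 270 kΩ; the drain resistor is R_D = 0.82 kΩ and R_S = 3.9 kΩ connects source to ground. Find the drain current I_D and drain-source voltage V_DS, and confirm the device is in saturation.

V_G = V_DD·R_2/(R_1+R_2) = 15×270/540 = 7.5 V.
Assume saturation: I_D = (k_n/2)(V_GS − V_t)² with V_GS = V_G − I_D·R_S = 7.5 − 3.9·I_D.
Substituting gives 19.8·I_D² − 68.7·I_D + 58 = 0, with roots I_D = 1.44 or 2.03 mA.
The root I_D = 2.03 mA gives V_GS = -0.431 V ≤ V_t, so take I_D = 1.44 mA.
Then V_GS = 1.87 V and V_DS = V_DD − I_D(R_D+R_S) = 15 − 1.44×4.72 = 8.19 V.
Saturation requires V_DS ≥ V_GS − V_t = 1.05 V; 8.19 ≥ 1.05 ✓.

I_D ≈ 1.4 mA, V_DS ≈ 8.2 V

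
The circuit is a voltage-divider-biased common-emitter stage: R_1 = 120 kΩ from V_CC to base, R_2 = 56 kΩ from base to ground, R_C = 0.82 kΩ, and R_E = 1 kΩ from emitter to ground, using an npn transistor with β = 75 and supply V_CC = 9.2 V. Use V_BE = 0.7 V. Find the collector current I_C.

Thevenize the base divider: V_Th = V_CC·R_2/(R_1+R_2) = 9.2×56/176 = 2.93 V, R_Th = R_1‖R_2 = 38.2 kΩ.
Base-emitter loop: V_Th = I_B·R_Th + V_BE + (β+1)I_B·R_E, so I_B = (2.93 − 0.7) / (38.2 + 76×1) = 0.0195 mA.
I_C = β·I_B = 75×0.0195 = 1.46 mA, and I_E = (β+1)I_B = 1.48 mA.
V_CE = V_CC − I_C·R_C − I_E·R_E = 9.2 − 1.46×0.82 − 1.48×1 = 6.52 V.
V_CE = 6.52 V > 0.2 V confirms active-region operation.

I_C ≈ 1.5 mA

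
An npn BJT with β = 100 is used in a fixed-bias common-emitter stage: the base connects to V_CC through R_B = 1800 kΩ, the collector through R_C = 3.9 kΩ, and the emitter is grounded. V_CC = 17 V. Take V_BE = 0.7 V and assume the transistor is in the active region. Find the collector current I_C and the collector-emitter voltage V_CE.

I_C ≈ 0.91 mA, V_CE ≈ 13 V

Base loop: V_CC = I_B·R_B + V_BE, so I_B = (17 − 0.7)/1800 kΩ = 0.00906 mA.
In the active region I_C = β·I_B = 100 × 0.00906 = 0.906 mA.
Collector loop: V_CE = V_CC − I_C·R_C = 17 − 0.906×3.9 = 13.5 V.
Since V_CE = 13.5 V > V_CE(sat) ≈ 0.2 V, the transistor is in the active region as assumed.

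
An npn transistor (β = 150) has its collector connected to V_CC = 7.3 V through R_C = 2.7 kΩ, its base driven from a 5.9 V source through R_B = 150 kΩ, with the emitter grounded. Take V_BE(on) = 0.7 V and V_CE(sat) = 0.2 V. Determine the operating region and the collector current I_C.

saturation; I_C ≈ 2.6 mA

Assume active: I_B = (5.9 − 0.7)/150 = 0.0347 mA, giving I_C = β·I_B = 5.2 mA.
But then V_CE = 7.3 − 5.2×2.7 = -6.74 V < V_CE(sat) = 0.2 V — impossible in the active region.
So the transistor is saturated. With V_CE = 0.2 V, I_C = (V_CC − 0.2)/R_C = 7.1/2.7 = 2.63 mA.
Check: β·I_B = 5.2 mA > I_C = 2.63 mA, confirming saturation.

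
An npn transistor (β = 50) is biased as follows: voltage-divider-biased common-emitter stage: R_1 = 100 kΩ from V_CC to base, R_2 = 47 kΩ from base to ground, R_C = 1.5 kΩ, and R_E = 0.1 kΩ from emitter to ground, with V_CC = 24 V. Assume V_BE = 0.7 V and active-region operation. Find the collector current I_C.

I_C ≈ 9.4 mA

Thevenize the base divider: V_Th = V_CC·R_2/(R_1+R_2) = 24×47/147 = 7.67 V, R_Th = R_1‖R_2 = 32 kΩ.
Base-emitter loop: V_Th = I_B·R_Th + V_BE + (β+1)I_B·R_E, so I_B = (7.67 − 0.7) / (32 + 51×0.1) = 0.188 mA.
I_C = β·I_B = 50×0.188 = 9.41 mA, and I_E = (β+1)I_B = 9.59 mA.
V_CE = V_CC − I_C·R_C − I_E·R_E = 24 − 9.41×1.5 − 9.59×0.1 = 8.93 V.
V_CE = 8.93 V > 0.2 V confirms active-region operation.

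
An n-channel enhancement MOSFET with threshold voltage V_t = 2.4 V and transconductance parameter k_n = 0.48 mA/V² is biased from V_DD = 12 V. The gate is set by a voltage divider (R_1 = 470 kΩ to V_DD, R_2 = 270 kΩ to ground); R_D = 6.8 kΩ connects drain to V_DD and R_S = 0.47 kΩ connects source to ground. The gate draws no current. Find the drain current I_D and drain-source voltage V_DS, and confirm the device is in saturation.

I_D ≈ 0.67 mA, V_DS ≈ 7.2 V

V_G = V_DD·R_2/(R_1+R_2) = 12×270/740 = 4.38 V.
Assume saturation: I_D = (k_n/2)(V_GS − V_t)² with V_GS = V_G − I_D·R_S = 4.38 − 0.47·I_D.
Substituting gives 0.053·I_D² − 1.45·I_D + 0.939 = 0, with roots I_D = 0.666 or 26.6 mA.
The root I_D = 26.6 mA gives V_GS = -8.13 V ≤ V_t, so take I_D = 0.666 mA.
Then V_GS = 4.07 V and V_DS = V_DD − I_D(R_D+R_S) = 12 − 0.666×7.27 = 7.16 V.
Saturation requires V_DS ≥ V_GS − V_t = 1.67 V; 7.16 ≥ 1.67 ✓.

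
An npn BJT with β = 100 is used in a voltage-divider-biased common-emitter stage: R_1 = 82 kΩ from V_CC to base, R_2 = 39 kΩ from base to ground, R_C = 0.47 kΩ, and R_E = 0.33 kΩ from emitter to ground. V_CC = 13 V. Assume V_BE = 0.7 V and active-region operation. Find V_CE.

Thevenize the base divider: V_Th = V_CC·R_2/(R_1+R_2) = 13×39/121 = 4.19 V, R_Th = R_1‖R_2 = 26.4 kΩ.
Base-emitter loop: V_Th = I_B·R_Th + V_BE + (β+1)I_B·R_E, so I_B = (4.19 − 0.7) / (26.4 + 101×0.33) = 0.0584 mA.
I_C = β·I_B = 100×0.0584 = 5.84 mA, and I_E = (β+1)I_B = 5.9 mA.
V_CE = V_CC − I_C·R_C − I_E·R_E = 13 − 5.84×0.47 − 5.9×0.33 = 8.31 V.
V_CE = 8.31 V > 0.2 V confirms active-region operation.

V_CE ≈ 8.3 V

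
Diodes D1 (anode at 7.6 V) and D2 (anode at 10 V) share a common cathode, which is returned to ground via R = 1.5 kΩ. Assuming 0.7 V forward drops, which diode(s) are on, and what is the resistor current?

Assume both conduct. Then node N would need to be at both 7.6−0.7 = 6.9 V and 10−0.7 = 9.3 V, which is impossible.
Assume only D2 conducts: V_N = 10 − 0.7 = 9.3 V, so I_R = 9.3/1.5 = 6.2 mA.
Check D1: its anode-to-cathode voltage is 7.6 − 9.3 = -1.7 V < 0.7 V, so it is off. The assumption is consistent.

Only D2 conducts; I_R ≈ 6.2 mA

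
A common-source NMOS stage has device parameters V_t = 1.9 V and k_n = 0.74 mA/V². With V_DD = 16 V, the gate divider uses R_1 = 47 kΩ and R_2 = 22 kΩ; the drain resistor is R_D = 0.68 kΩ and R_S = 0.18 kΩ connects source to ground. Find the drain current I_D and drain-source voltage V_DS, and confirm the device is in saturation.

I_D ≈ 2.7 mA, V_DS ≈ 14 V

V_G = V_DD·R_2/(R_1+R_2) = 16×22/69 = 5.1 V.
Assume saturation: I_D = (k_n/2)(V_GS − V_t)² with V_GS = V_G − I_D·R_S = 5.1 − 0.18·I_D.
Substituting gives 0.012·I_D² − 1.43·I_D + 3.79 = 0, with roots I_D = 2.72 or 116 mA.
The root I_D = 116 mA gives V_GS = -15.8 V ≤ V_t, so take I_D = 2.72 mA.
Then V_GS = 4.61 V and V_DS = V_DD − I_D(R_D+R_S) = 16 − 2.72×0.86 = 13.7 V.
Saturation requires V_DS ≥ V_GS − V_t = 2.71 V; 13.7 ≥ 2.71 ✓.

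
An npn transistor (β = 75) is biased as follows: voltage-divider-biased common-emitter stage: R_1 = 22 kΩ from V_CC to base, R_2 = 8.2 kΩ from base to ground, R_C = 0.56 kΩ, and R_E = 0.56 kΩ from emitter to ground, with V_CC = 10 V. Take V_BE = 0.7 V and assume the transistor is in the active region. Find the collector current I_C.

I_C ≈ 3.1 mA

Thevenize the base divider: V_Th = V_CC·R_2/(R_1+R_2) = 10×8.2/30.2 = 2.72 V, R_Th = R_1‖R_2 = 5.97 kΩ.
Base-emitter loop: V_Th = I_B·R_Th + V_BE + (β+1)I_B·R_E, so I_B = (2.72 − 0.7) / (5.97 + 76×0.56) = 0.0415 mA.
I_C = β·I_B = 75×0.0415 = 3.11 mA, and I_E = (β+1)I_B = 3.16 mA.
V_CE = V_CC − I_C·R_C − I_E·R_E = 10 − 3.11×0.56 − 3.16×0.56 = 6.49 V.
V_CE = 6.49 V > 0.2 V confirms active-region operation.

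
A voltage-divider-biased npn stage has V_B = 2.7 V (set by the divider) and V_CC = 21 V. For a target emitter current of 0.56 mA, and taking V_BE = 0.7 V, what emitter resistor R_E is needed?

R_E ≈ 3.6 kΩ

V_E = V_B − V_BE = 2.7 − 0.7 = 2 V.
R_E = V_E / I_E = 2 / 0.56 = 3.57 kΩ.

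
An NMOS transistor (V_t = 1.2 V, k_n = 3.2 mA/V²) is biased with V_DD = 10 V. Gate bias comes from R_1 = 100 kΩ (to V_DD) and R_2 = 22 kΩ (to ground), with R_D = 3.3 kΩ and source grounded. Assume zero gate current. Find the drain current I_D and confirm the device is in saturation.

I_D ≈ 0.58 mA

V_G = V_DD·R_2/(R_1+R_2) = 10×22/122 = 1.8 V. With the source grounded, V_GS = V_G = 1.8 V.
Assume saturation: I_D = (k_n/2)(V_GS − V_t)² = (3.2/2)×(1.8 − 1.2)² = 1.6×0.603² = 0.582 mA.
V_DS = V_DD − I_D·R_D = 10 − 0.582×3.3 = 8.08 V.
Saturation requires V_DS ≥ V_GS − V_t = 0.603 V; 8.08 ≥ 0.603 ✓.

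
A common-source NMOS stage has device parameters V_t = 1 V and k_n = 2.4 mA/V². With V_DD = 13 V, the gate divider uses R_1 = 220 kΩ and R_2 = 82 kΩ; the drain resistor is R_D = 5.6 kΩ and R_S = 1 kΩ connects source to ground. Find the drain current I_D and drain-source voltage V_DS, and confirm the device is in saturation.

V_G = V_DD·R_2/(R_1+R_2) = 13×82/302 = 3.53 V.
Assume saturation: I_D = (k_n/2)(V_GS − V_t)² with V_GS = V_G − I_D·R_S = 3.53 − 1·I_D.
Substituting gives 1.2·I_D² − 7.07·I_D + 7.68 = 0, with roots I_D = 1.44 or 4.46 mA.
The root I_D = 4.46 mA gives V_GS = -0.927 V ≤ V_t, so take I_D = 1.44 mA.
Then V_GS = 2.09 V and V_DS = V_DD − I_D(R_D+R_S) = 13 − 1.44×6.6 = 3.52 V.
Saturation requires V_DS ≥ V_GS − V_t = 1.09 V; 3.52 ≥ 1.09 ✓.

I_D ≈ 1.4 mA, V_DS ≈ 3.5 V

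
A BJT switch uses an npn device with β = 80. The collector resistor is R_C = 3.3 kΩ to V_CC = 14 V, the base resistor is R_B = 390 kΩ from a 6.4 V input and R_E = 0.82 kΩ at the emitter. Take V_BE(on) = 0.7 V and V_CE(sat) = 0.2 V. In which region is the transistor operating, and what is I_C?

Assume active. Base-emitter loop: I_B = (V_BB − V_BE)/(R_B + (β+1)R_E) = (6.4 − 0.7)/(390 + 81×0.82) = 0.0125 mA.
I_C = β·I_B = 80×0.0125 = 0.999 mA.
V_CE = V_CC − I_C·R_C − I_E·R_E = 14 − 0.999×3.3 − 1.01×0.82 = 9.87 V > V_CE(sat), so the active-region assumption holds.

active; I_C ≈ 1 mA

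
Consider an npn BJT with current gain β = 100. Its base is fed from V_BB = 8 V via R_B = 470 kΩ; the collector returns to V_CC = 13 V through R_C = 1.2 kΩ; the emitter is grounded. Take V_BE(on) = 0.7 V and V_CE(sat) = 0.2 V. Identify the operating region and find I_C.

active; I_C ≈ 1.6 mA

Assume active. Base-emitter loop: I_B = (V_BB − V_BE)/R_B = (8 − 0.7)/470 = 0.0155 mA.
I_C = β·I_B = 100×0.0155 = 1.55 mA.
V_CE = V_CC − I_C·R_C = 13 − 1.55×1.2 = 11.1 V > V_CE(sat), so the active-region assumption holds.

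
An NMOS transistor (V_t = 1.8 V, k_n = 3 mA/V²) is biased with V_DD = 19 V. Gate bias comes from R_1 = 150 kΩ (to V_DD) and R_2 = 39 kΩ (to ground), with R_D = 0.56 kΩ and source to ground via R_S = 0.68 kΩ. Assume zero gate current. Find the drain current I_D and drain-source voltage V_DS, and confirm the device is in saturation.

I_D ≈ 1.6 mA, V_DS ≈ 17 V

V_G = V_DD·R_2/(R_1+R_2) = 19×39/189 = 3.92 V.
Assume saturation: I_D = (k_n/2)(V_GS − V_t)² with V_GS = V_G − I_D·R_S = 3.92 − 0.68·I_D.
Substituting gives 0.694·I_D² − 5.33·I_D + 6.75 = 0, with roots I_D = 1.6 or 6.08 mA.
The root I_D = 6.08 mA gives V_GS = -0.213 V ≤ V_t, so take I_D = 1.6 mA.
Then V_GS = 2.83 V and V_DS = V_DD − I_D(R_D+R_S) = 19 − 1.6×1.24 = 17 V.
Saturation requires V_DS ≥ V_GS − V_t = 1.03 V; 17 ≥ 1.03 ✓.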